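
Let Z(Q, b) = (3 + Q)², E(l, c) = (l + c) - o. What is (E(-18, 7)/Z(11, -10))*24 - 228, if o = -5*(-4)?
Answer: -11358/49 ≈ -231.80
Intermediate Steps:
o = 20
E(l, c) = -20 + c + l (E(l, c) = (l + c) - 1*20 = (c + l) - 20 = -20 + c + l)
(E(-18, 7)/Z(11, -10))*24 - 228 = ((-20 + 7 - 18)/((3 + 11)²))*24 - 228 = -31/(14²)*24 - 228 = -31/196*24 - 228 = -186/49 - 228 = -11358/49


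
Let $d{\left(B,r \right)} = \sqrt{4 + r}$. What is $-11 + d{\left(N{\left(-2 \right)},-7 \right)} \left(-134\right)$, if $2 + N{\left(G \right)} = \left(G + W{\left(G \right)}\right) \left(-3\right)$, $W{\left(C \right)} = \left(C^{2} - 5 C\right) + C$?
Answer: $-11 - 134 i \sqrt{3} \approx -11.0 - 232.09 i$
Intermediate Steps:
$W{\left(C \right)} = C^{2} - 4 C$
$N{\left(G \right)} = -2 - 3 G - 3 G \left(-4 + G\right)$ ($N{\left(G \right)} = -2 + \left(G + G \left(-4 + G\right)\right) \left(-3\right) = -2 - \left(3 G + 3 G \left(-4 + G\right)\right) = -2 - 3 G - 3 G \left(-4 + G\right)$)
$-11 + d{\left(N{\left(-2 \right)},-7 \right)} \left(-134\right) = -11 + \sqrt{4 - 7} \left(-134\right) = -11 + \sqrt{-3} \left(-134\right) = -11 + i \sqrt{3} \left(-134\right) = -11 - 134 i \sqrt{3}$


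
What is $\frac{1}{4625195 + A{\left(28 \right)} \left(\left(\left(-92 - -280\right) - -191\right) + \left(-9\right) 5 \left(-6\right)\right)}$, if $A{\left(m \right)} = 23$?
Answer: $\frac{1}{4640122} \approx 2.1551 \cdot 10^{-7}$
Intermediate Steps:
$\frac{1}{4625195 + A{\left(28 \right)} \left(\left(\left(-92 - -280\right) - -191\right) + \left(-9\right) 5 \left(-6\right)\right)} = \frac{1}{4625195 + 23 \left(\left(\left(-92 - -280\right) - -191\right) + \left(-9\right) 5 \left(-6\right)\right)} = \frac{1}{4625195 + 23 \left(\left(\left(-92 + 280\right) + 191\right) - -270\right)} = \frac{1}{4625195 + 23 \left(\left(188 + 191\right) + 270\right)} = \frac{1}{4625195 + 23 \left(379 + 270\right)} = \frac{1}{4625195 + 23 \cdot 649} = \frac{1}{4625195 + 14927} = \frac{1}{4640122}$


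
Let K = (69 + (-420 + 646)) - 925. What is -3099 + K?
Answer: -3729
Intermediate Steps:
K = -630 (K = (69 + 226) - 925 = 295 - 925 = -630)
-3099 + K = -3099 - 630 = -3729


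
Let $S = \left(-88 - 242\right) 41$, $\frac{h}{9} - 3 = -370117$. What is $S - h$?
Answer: $3317496$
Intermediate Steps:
$h = -3331026$ ($h = 27 + 9 \left(-370117\right) = 27 - 3331053 = -3331026$)
$S = -13530$ ($S = \left(-330\right) 41 = -13530$)
$S - h = -13530 - -3331026 = -13530 + 3331026 = 3317496$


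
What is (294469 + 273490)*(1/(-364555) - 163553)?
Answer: -33864023717667444/364555 ≈ -9.2891e+10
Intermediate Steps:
(294469 + 273490)*(1/(-364555) - 163553) = 567959*(-1/364555 - 163553) = 567959*(-59624063916/364555) = -33864023717667444/364555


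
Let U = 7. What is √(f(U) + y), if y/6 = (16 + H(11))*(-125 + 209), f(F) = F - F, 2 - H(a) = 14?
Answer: 12*√14 ≈ 44.900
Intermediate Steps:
H(a) = -12 (H(a) = 2 - 1*14 = 2 - 14 = -12)
f(F) = 0
y = 2016 (y = 6*((16 - 12)*(-125 + 209)) = 6*(4*84) = 6*336 = 2016)
√(f(U) + y) = √(0 + 2016) = √2016 = 12*√14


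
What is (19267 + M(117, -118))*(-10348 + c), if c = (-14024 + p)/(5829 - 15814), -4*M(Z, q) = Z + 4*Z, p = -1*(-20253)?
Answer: -7903065561347/39940 ≈ -1.9787e+8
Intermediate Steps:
p = 20253
M(Z, q) = -5*Z/4 (M(Z, q) = -(Z + 4*Z)/4 = -5*Z/4)
c = -6229/9985 (c = (-14024 + 20253)/(5829 - 15814) = 6229/(-9985) = 6229*(-1/9985) = -6229/9985 ≈ -0.62384)
(19267 + M(117, -118))*(-10348 + c) = (19267 - 5/4*117)*(-10348 - 6229/9985) = (19267 - 585/4)*(-103331009/9985) = (76483/4)*(-103331009/9985) = -7903065561347/39940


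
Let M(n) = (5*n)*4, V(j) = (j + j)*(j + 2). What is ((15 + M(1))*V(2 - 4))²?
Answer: 0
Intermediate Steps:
V(j) = 2*j*(2 + j) (V(j) = (2*j)*(2 + j) = 2*j*(2 + j))
M(n) = 20*n
((15 + M(1))*V(2 - 4))² = ((15 + 20*1)*(2*(2 - 4)*(2 + (2 - 4))))² = ((15 + 20)*(2*(-2)*(2 - 2)))² = (35*(2*(-2)*0))² = (35*0)² = 0² = 0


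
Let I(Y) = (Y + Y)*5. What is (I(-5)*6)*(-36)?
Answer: 10800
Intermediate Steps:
I(Y) = 10*Y (I(Y) = (2*Y)*5 = 10*Y)
(I(-5)*6)*(-36) = ((10*(-5))*6)*(-36) = -50*6*(-36) = -300*(-36) = 10800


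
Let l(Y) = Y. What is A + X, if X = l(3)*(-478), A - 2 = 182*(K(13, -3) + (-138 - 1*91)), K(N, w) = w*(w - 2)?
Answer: -40380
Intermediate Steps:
K(N, w) = w*(-2 + w)
A = -38946 (A = 2 + 182*(-3*(-2 - 3) + (-138 - 1*91)) = 2 + 182*(-3*(-5) + (-138 - 91)) = 2 + 182*(15 - 229) = 2 + 182*(-214) = 2 - 38948 = -38946)
X = -1434 (X = 3*(-478) = -1434)
A + X = -38946 - 1434 = -40380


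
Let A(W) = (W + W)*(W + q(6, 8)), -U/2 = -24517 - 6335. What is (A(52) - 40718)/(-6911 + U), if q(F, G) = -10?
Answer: -36350/54793 ≈ -0.66341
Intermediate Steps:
U = 61704 (U = -2*(-24517 - 6335) = -2*(-30852) = 61704)
A(W) = 2*W*(-10 + W) (A(W) = (W + W)*(W - 10) = (2*W)*(-10 + W) = 2*W*(-10 + W))
(A(52) - 40718)/(-6911 + U) = (2*52*(-10 + 52) - 40718)/(-6911 + 61704) = (2*52*42 - 40718)/54793 = (4368 - 40718)*(1/54793) = -36350*1/54793 = -36350/54793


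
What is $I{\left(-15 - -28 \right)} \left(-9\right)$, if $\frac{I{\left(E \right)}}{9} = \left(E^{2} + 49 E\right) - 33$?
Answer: $-62613$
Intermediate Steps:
$I{\left(E \right)} = -297 + 9 E^{2} + 441 E$ ($I{\left(E \right)} = 9 \left(\left(E^{2} + 49 E\right) - 33\right) = 9 \left(-33 + E^{2} + 49 E\right) = -297 + 9 E^{2} + 441 E$)
$I{\left(-15 - -28 \right)} \left(-9\right) = \left(-297 + 9 \left(-15 - -28\right)^{2} + 441 \left(-15 - -28\right)\right) \left(-9\right) = \left(-297 + 9 \left(-15 + 28\right)^{2} + 441 \left(-15 + 28\right)\right) \left(-9\right) = \left(-297 + 9 \cdot 13^{2} + 441 \cdot 13\right) \left(-9\right) = \left(-297 + 9 \cdot 169 + 5733\right) \left(-9\right) = \left(-297 + 1521 + 5733\right) \left(-9\right) = 6957 \left(-9\right) = -62613$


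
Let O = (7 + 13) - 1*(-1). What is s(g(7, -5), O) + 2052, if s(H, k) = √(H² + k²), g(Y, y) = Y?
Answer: 2052 + 7*√10 ≈ 2074.1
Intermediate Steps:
O = 21 (O = 20 + 1 = 21)
s(g(7, -5), O) + 2052 = √(7² + 21²) + 2052 = √(49 + 441) + 2052 = √490 + 2052 = 7*√10 + 2052 = 2052 + 7*√10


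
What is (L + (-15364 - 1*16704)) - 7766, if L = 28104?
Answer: -11730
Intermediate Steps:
(L + (-15364 - 1*16704)) - 7766 = (28104 + (-15364 - 1*16704)) - 7766 = (28104 + (-15364 - 16704)) - 7766 = (28104 - 32068) - 7766 = -3964 - 7766 = -11730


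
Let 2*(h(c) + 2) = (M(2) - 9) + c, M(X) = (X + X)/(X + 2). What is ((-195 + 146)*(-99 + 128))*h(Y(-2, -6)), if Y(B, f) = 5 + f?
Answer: 18473/2 ≈ 9236.5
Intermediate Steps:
M(X) = 2*X/(2 + X) (M(X) = (2*X)/(2 + X) = 2*X/(2 + X))
h(c) = -6 + c/2 (h(c) = -2 + ((2*2/(2 + 2) - 9) + c)/2 = -2 + ((2*2/4 - 9) + c)/2 = -2 + ((2*2*(1/4) - 9) + c)/2 = -2 + ((1 - 9) + c)/2 = -2 + (-8 + c)/2 = -2 + (-4 + c/2) = -6 + c/2)
((-195 + 146)*(-99 + 128))*h(Y(-2, -6)) = ((-195 + 146)*(-99 + 128))*(-6 + (5 - 6)/2) = (-49*29)*(-6 + (1/2)*(-1)) = -1421*(-6 - 1/2) = -1421*(-13/2) = 18473/2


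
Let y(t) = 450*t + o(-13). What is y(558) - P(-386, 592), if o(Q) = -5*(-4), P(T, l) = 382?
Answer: 250738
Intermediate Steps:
o(Q) = 20
y(t) = 20 + 450*t (y(t) = 450*t + 20 = 20 + 450*t)
y(558) - P(-386, 592) = (20 + 450*558) - 1*382 = (20 + 251100) - 382 = 251120 - 382 = 250738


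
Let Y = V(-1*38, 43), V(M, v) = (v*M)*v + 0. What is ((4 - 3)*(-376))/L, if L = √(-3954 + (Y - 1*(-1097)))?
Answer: 376*I*√73119/73119 ≈ 1.3905*I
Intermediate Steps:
V(M, v) = M*v² (V(M, v) = (M*v)*v + 0 = M*v² + 0 = M*v²)
Y = -70262 (Y = -1*38*43² = -38*1849 = -70262)
L = I*√73119 (L = √(-3954 + (-70262 - 1*(-1097))) = √(-3954 + (-70262 + 1097)) = √(-3954 - 69165) = √(-73119) = I*√73119 ≈ 270.41*I)
((4 - 3)*(-376))/L = ((4 - 3)*(-376))/((I*√73119)) = (1*(-376))*(-I*√73119/73119) = -(-376)*I*√73119/73119 = 376*I*√73119/73119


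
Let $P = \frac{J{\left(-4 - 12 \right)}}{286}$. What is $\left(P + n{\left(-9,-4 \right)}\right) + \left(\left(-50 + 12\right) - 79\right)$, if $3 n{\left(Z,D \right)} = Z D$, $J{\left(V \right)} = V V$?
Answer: $- \frac{14887}{143} \approx -104.1$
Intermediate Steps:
$J{\left(V \right)} = V^{2}$
$n{\left(Z,D \right)} = \frac{D Z}{3}$ ($n{\left(Z,D \right)} = \frac{Z D}{3} = \frac{D Z}{3}$)
$P = \frac{128}{143}$ ($P = \frac{\left(-4 - 12\right)^{2}}{286} = \left(-4 - 12\right)^{2} \cdot \frac{1}{286} = \left(-16\right)^{2} \cdot \frac{1}{286} = 256 \cdot \frac{1}{286} = \frac{128}{143} \approx 0.89511$)
$\left(P + n{\left(-9,-4 \right)}\right) + \left(\left(-50 + 12\right) - 79\right) = \left(\frac{128}{143} + \frac{1}{3} \left(-4\right) \left(-9\right)\right) + \left(\left(-50 + 12\right) - 79\right) = \left(\frac{128}{143} + 12\right) - 117 = \frac{1844}{143} - 117 = - \frac{14887}{143}$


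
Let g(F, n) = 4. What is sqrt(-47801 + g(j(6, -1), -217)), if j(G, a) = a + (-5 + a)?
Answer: I*sqrt(47797) ≈ 218.63*I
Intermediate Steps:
j(G, a) = -5 + 2*a
sqrt(-47801 + g(j(6, -1), -217)) = sqrt(-47801 + 4) = sqrt(-47797) = I*sqrt(47797)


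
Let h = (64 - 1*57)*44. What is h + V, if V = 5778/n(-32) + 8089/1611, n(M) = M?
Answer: 3414253/25776 ≈ 132.46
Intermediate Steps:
h = 308 (h = (64 - 57)*44 = 7*44 = 308)
V = -4524755/25776 (V = 5778/(-32) + 8089/1611 = 5778*(-1/32) + 8089*(1/1611) = -2889/16 + 8089/1611 = -4524755/25776 ≈ -175.54)
h + V = 308 - 4524755/25776 = 3414253/25776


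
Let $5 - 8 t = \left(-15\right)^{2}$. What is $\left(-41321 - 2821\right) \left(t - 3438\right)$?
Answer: $152974101$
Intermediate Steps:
$t = - \frac{55}{2}$ ($t = \frac{5}{8} - \frac{\left(-15\right)^{2}}{8} = \frac{5}{8} - \frac{225}{8} = - \frac{55}{2} \approx -27.5$)
$\left(-41321 - 2821\right) \left(t - 3438\right) = \left(-41321 - 2821\right) \left(- \frac{55}{2} - 3438\right) = \left(-44142\right) \left(- \frac{6931}{2}\right) = 152974101$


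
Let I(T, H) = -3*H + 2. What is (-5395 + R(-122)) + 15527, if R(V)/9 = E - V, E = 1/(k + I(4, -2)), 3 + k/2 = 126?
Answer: 2852429/254 ≈ 11230.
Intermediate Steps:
I(T, H) = 2 - 3*H
k = 246 (k = -6 + 2*126 = -6 + 252 = 246)
E = 1/254 (E = 1/(246 + (2 - 3*(-2))) = 1/(246 + (2 + 6)) = 1/(246 + 8) = 1/254 ≈ 0.0039370)
R(V) = 9/254 - 9*V (R(V) = 9*(1/254 - V) = 9/254 - 9*V)
(-5395 + R(-122)) + 15527 = (-5395 + (9/254 - 9*(-122))) + 15527 = (-5395 + (9/254 + 1098)) + 15527 = (-5395 + 278901/254) + 15527 = -1091429/254 + 15527 = 2852429/254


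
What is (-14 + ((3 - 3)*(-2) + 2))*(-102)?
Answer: 1224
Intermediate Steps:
(-14 + ((3 - 3)*(-2) + 2))*(-102) = (-14 + (0*(-2) + 2))*(-102) = (-14 + (0 + 2))*(-102) = (-14 + 2)*(-102) = -12*(-102) = 1224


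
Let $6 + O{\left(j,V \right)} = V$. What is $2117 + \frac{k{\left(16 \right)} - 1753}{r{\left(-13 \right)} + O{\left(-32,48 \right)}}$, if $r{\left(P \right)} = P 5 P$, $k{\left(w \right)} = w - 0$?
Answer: $\frac{1876042}{887} \approx 2115.0$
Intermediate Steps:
$O{\left(j,V \right)} = -6 + V$
$k{\left(w \right)} = w$ ($k{\left(w \right)} = w + 0 = w$)
$r{\left(P \right)} = 5 P^{2}$ ($r{\left(P \right)} = 5 P P = 5 P^{2}$)
$2117 + \frac{k{\left(16 \right)} - 1753}{r{\left(-13 \right)} + O{\left(-32,48 \right)}} = 2117 + \frac{16 - 1753}{5 \left(-13\right)^{2} + \left(-6 + 48\right)} = 2117 - \frac{1737}{5 \cdot 169 + 42} = 2117 - \frac{1737}{845 + 42} = 2117 - \frac{1737}{887} = \frac{1876042}{887}$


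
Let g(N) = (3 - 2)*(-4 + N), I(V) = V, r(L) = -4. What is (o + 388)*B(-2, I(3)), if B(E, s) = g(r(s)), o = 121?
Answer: -4072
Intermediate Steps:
g(N) = -4 + N (g(N) = 1*(-4 + N) = -4 + N)
B(E, s) = -8 (B(E, s) = -4 - 4 = -8)
(o + 388)*B(-2, I(3)) = (121 + 388)*(-8) = 509*(-8) = -4072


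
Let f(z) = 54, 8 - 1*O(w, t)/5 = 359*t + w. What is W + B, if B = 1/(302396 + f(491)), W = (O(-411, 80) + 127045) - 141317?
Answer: -47114753649/302450 ≈ -1.5578e+5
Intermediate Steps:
O(w, t) = 40 - 1795*t - 5*w (O(w, t) = 40 - 5*(359*t + w) = 40 - 5*(w + 359*t) = 40 + (-1795*t - 5*w) = 40 - 1795*t - 5*w)
W = -155777 (W = ((40 - 1795*80 - 5*(-411)) + 127045) - 141317 = ((40 - 143600 + 2055) + 127045) - 141317 = (-141505 + 127045) - 141317 = -14460 - 141317 = -155777)
B = 1/302450 (B = 1/(302396 + 54) = 1/302450 ≈ 3.3063e-6)
W + B = -155777 + 1/302450 = -47114753649/302450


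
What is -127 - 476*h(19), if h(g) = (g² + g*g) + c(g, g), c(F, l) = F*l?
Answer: -515635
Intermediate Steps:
h(g) = 3*g² (h(g) = (g² + g*g) + g*g = (g² + g²) + g² = 2*g² + g² = 3*g²)
-127 - 476*h(19) = -127 - 1428*19² = -127 - 1428*361 = -127 - 476*1083 = -127 - 515508 = -515635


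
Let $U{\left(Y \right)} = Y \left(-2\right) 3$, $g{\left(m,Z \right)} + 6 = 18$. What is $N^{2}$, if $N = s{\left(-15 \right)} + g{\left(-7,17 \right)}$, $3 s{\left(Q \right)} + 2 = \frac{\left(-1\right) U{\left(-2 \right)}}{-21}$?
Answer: $\frac{58564}{441} \approx 132.8$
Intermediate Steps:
$g{\left(m,Z \right)} = 12$ ($g{\left(m,Z \right)} = -6 + 18 = 12$)
$U{\left(Y \right)} = - 6 Y$ ($U{\left(Y \right)} = - 2 Y 3 = - 6 Y$)
$s{\left(Q \right)} = - \frac{10}{21}$ ($s{\left(Q \right)} = - \frac{2}{3} + \frac{- \left(-6\right) \left(-2\right) \frac{1}{-21}}{3} = - \frac{2}{3} + \frac{\left(-1\right) 12 \left(- \frac{1}{21}\right)}{3} = - \frac{2}{3} + \frac{\left(-12\right) \left(- \frac{1}{21}\right)}{3} = - \frac{2}{3} + \frac{1}{3} \cdot \frac{4}{7} = - \frac{2}{3} + \frac{4}{21} = - \frac{10}{21}$)
$N = \frac{242}{21}$ ($N = - \frac{10}{21} + 12 = \frac{242}{21} \approx 11.524$)
$N^{2} = \left(\frac{242}{21}\right)^{2} = \frac{58564}{441}$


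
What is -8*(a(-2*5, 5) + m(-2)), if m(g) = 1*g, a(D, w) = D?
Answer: 96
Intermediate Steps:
m(g) = g
-8*(a(-2*5, 5) + m(-2)) = -8*(-2*5 - 2) = -8*(-10 - 2) = -8*(-12) = 96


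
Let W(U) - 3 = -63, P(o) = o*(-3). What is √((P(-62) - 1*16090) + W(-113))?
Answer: 2*I*√3991 ≈ 126.35*I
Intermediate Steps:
P(o) = -3*o
W(U) = -60 (W(U) = 3 - 63 = -60)
√((P(-62) - 1*16090) + W(-113)) = √((-3*(-62) - 1*16090) - 60) = √((186 - 16090) - 60) = √(-15904 - 60) = √(-15964) = 2*I*√3991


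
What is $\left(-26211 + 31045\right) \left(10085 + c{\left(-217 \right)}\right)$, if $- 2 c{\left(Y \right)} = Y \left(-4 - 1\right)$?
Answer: $46128445$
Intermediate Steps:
$c{\left(Y \right)} = \frac{5 Y}{2}$ ($c{\left(Y \right)} = - \frac{Y \left(-4 - 1\right)}{2} = - \frac{Y \left(-5\right)}{2} = - \frac{\left(-5\right) Y}{2} = \frac{5 Y}{2}$)
$\left(-26211 + 31045\right) \left(10085 + c{\left(-217 \right)}\right) = \left(-26211 + 31045\right) \left(10085 + \frac{5}{2} \left(-217\right)\right) = 4834 \left(10085 - \frac{1085}{2}\right) = 4834 \cdot \frac{19085}{2} = 46128445$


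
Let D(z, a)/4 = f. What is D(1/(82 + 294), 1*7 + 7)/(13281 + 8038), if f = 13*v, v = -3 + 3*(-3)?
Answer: -624/21319 ≈ -0.029270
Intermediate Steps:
v = -12 (v = -3 - 9 = -12)
f = -156 (f = 13*(-12) = -156)
D(z, a) = -624 (D(z, a) = 4*(-156) = -624)
D(1/(82 + 294), 1*7 + 7)/(13281 + 8038) = -624/(13281 + 8038) = -624/21319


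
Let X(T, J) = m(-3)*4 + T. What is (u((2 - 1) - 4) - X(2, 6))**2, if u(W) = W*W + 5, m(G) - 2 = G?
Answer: 256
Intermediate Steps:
m(G) = 2 + G
u(W) = 5 + W**2 (u(W) = W**2 + 5 = 5 + W**2)
X(T, J) = -4 + T (X(T, J) = (2 - 3)*4 + T = -1*4 + T = -4 + T)
(u((2 - 1) - 4) - X(2, 6))**2 = ((5 + ((2 - 1) - 4)**2) - (-4 + 2))**2 = ((5 + (1 - 4)**2) - 1*(-2))**2 = ((5 + (-3)**2) + 2)**2 = ((5 + 9) + 2)**2 = (14 + 2)**2 = 16**2 = 256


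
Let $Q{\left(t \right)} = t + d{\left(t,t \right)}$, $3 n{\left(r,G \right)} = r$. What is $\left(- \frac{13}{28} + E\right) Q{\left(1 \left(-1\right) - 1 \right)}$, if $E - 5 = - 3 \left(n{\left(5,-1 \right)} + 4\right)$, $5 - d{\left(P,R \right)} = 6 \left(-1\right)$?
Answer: $- \frac{3141}{28} \approx -112.18$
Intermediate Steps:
$d{\left(P,R \right)} = 11$ ($d{\left(P,R \right)} = 5 - 6 \left(-1\right) = 5 - -6 = 5 + 6 = 11$)
$n{\left(r,G \right)} = \frac{r}{3}$
$Q{\left(t \right)} = 11 + t$ ($Q{\left(t \right)} = t + 11 = 11 + t$)
$E = -12$ ($E = 5 - 3 \left(\frac{1}{3} \cdot 5 + 4\right) = 5 - 3 \left(\frac{5}{3} + 4\right) = 5 - 17 = -12$)
$\left(- \frac{13}{28} + E\right) Q{\left(1 \left(-1\right) - 1 \right)} = \left(- \frac{13}{28} - 12\right) \left(11 + \left(1 \left(-1\right) - 1\right)\right) = \left(\left(-13\right) \frac{1}{28} - 12\right) \left(11 - 2\right) = \left(- \frac{13}{28} - 12\right) \left(11 - 2\right) = \left(- \frac{349}{28}\right) 9 = - \frac{3141}{28}$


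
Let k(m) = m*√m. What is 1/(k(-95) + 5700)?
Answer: 12/70205 + I*√95/351025 ≈ 0.00017093 + 2.7767e-5*I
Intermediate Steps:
k(m) = m^(3/2)
1/(k(-95) + 5700) = 1/((-95)^(3/2) + 5700) = 1/(-95*I*√95 + 5700) = 1/(5700 - 95*I*√95)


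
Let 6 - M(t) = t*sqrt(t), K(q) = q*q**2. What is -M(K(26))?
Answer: -6 + 456976*sqrt(26) ≈ 2.3301e+6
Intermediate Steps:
K(q) = q**3
M(t) = 6 - t**(3/2) (M(t) = 6 - t*sqrt(t) = 6 - t**(3/2))
-M(K(26)) = -(6 - (26**3)**(3/2)) = -(6 - 17576**(3/2)) = -(6 - 456976*sqrt(26)) = -6 + 456976*sqrt(26)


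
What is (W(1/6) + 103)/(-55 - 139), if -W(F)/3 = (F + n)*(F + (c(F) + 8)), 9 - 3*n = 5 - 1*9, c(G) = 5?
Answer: 299/776 ≈ 0.38531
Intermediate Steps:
n = 13/3 (n = 3 - (5 - 1*9)/3 = 3 - (5 - 9)/3 = 3 - 1/3*(-4) = 3 + 4/3 = 13/3 ≈ 4.3333)
W(F) = -3*(13 + F)*(13/3 + F) (W(F) = -3*(F + 13/3)*(F + (5 + 8)) = -3*(13/3 + F)*(F + 13) = -3*(13/3 + F)*(13 + F) = -3*(13 + F)*(13/3 + F))
(W(1/6) + 103)/(-55 - 139) = ((-169 - 52/6 - 3*(1/6)**2) + 103)/(-55 - 139) = ((-169 - 52*1/6 - 3*(1/6)**2) + 103)/(-194) = ((-169 - 26/3 - 3*1/36) + 103)*(-1/194) = ((-169 - 26/3 - 1/12) + 103)*(-1/194) = (-711/4 + 103)*(-1/194) = -299/4*(-1/194) = 299/776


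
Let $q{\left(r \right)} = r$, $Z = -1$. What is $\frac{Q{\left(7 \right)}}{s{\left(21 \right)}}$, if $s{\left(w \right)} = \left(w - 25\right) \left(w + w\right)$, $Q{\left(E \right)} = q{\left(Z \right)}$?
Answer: $\frac{1}{168} \approx 0.0059524$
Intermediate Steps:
$Q{\left(E \right)} = -1$
$s{\left(w \right)} = 2 w \left(-25 + w\right)$ ($s{\left(w \right)} = \left(-25 + w\right) 2 w = 2 w \left(-25 + w\right)$)
$\frac{Q{\left(7 \right)}}{s{\left(21 \right)}} = - \frac{1}{2 \cdot 21 \left(-25 + 21\right)} = - \frac{1}{2 \cdot 21 \left(-4\right)} = - \frac{1}{-168} = \left(-1\right) \left(- \frac{1}{168}\right) = \frac{1}{168}$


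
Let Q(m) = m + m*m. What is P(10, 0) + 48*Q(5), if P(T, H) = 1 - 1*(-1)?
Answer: 1442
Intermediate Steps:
P(T, H) = 2 (P(T, H) = 1 + 1 = 2)
Q(m) = m + m²
P(10, 0) + 48*Q(5) = 2 + 48*(5*(1 + 5)) = 2 + 48*(5*6) = 2 + 48*30 = 2 + 1440 = 1442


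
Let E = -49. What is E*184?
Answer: -9016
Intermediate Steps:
E*184 = -49*184 = -9016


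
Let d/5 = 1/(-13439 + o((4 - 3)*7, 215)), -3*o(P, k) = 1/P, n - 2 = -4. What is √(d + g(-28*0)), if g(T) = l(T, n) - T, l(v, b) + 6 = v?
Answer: I*√4779184035/28222 ≈ 2.4496*I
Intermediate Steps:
n = -2 (n = 2 - 4 = -2)
o(P, k) = -1/(3*P)
l(v, b) = -6 + v
g(T) = -6 (g(T) = (-6 + T) - T = -6)
d = -21/56444 (d = 5/(-13439 - 1/(7*(4 - 3))/3) = 5/(-13439 - 1/(3*(1*7))) = 5/(-13439 - ⅓/7) = 5/(-13439 - ⅓*⅐) = 5/(-13439 - 1/21) = 5/(-282220/21) = 5*(-21/282220) = -21/56444 ≈ -0.00037205)
√(d + g(-28*0)) = √(-21/56444 - 6) = √(-338685/56444) = I*√4779184035/28222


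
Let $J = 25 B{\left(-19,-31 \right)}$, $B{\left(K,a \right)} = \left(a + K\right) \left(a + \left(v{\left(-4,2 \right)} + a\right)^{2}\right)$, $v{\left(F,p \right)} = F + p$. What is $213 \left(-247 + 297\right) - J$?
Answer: $1333150$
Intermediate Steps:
$B{\left(K,a \right)} = \left(K + a\right) \left(a + \left(-2 + a\right)^{2}\right)$ ($B{\left(K,a \right)} = \left(a + K\right) \left(a + \left(\left(-4 + 2\right) + a\right)^{2}\right) = \left(K + a\right) \left(a + \left(-2 + a\right)^{2}\right)$)
$J = -1322500$ ($J = 25 \left(\left(-31\right)^{2} - -589 - 19 \left(-2 - 31\right)^{2} - 31 \left(-2 - 31\right)^{2}\right) = 25 \left(961 + 589 - 19 \left(-33\right)^{2} - 31 \left(-33\right)^{2}\right) = 25 \left(961 + 589 - 20691 - 33759\right) = 25 \left(-52900\right) = -1322500$)
$213 \left(-247 + 297\right) - J = 213 \left(-247 + 297\right) - -1322500 = 213 \cdot 50 + 1322500 = 10650 + 1322500 = 1333150$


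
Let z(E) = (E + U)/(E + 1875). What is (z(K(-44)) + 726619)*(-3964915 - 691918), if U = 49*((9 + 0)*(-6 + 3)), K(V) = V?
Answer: -6195627685304326/1831 ≈ -3.3837e+12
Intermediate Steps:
U = -1323 (U = 49*(9*(-3)) = 49*(-27) = -1323)
z(E) = (-1323 + E)/(1875 + E) (z(E) = (E - 1323)/(E + 1875) = (-1323 + E)/(1875 + E))
(z(K(-44)) + 726619)*(-3964915 - 691918) = ((-1323 - 44)/(1875 - 44) + 726619)*(-3964915 - 691918) = (-1367/1831 + 726619)*(-4656833) = (1330438022/1831)*(-4656833) = -6195627685304326/1831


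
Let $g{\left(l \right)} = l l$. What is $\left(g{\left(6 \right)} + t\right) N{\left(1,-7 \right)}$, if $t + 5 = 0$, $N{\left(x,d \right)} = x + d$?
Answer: $-186$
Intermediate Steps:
$g{\left(l \right)} = l^{2}$
$N{\left(x,d \right)} = d + x$
$t = -5$ ($t = -5 + 0 = -5$)
$\left(g{\left(6 \right)} + t\right) N{\left(1,-7 \right)} = \left(6^{2} - 5\right) \left(-7 + 1\right) = \left(36 - 5\right) \left(-6\right) = 31 \left(-6\right) = -186$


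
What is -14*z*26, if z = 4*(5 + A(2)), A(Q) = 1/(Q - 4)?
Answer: -6552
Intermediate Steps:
A(Q) = 1/(-4 + Q)
z = 18 (z = 4*(5 + 1/(-4 + 2)) = 4*(5 + 1/(-2)) = 4*(5 - ½) = 4*(9/2) = 18)
-14*z*26 = -14*18*26 = -252*26 = -6552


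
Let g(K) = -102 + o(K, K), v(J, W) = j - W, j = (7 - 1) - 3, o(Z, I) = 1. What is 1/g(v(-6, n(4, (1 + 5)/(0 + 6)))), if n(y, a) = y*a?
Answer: -1/101 ≈ -0.0099010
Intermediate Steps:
n(y, a) = a*y
j = 3 (j = 6 - 3 = 3)
v(J, W) = 3 - W
g(K) = -101 (g(K) = -102 + 1 = -101)
1/g(v(-6, n(4, (1 + 5)/(0 + 6)))) = 1/(-101) = -1/101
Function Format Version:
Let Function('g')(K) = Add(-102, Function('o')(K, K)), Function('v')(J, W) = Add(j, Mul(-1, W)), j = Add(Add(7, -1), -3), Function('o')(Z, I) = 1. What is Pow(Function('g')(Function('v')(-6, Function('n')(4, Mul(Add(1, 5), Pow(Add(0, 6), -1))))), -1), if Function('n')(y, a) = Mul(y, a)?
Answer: Rational(-1, 101) ≈ -0.0099010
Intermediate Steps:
Function('n')(y, a) = Mul(a, y)
j = 3 (j = Add(6, -3) = 3)
Function('v')(J, W) = Add(3, Mul(-1, W))
Function('g')(K) = -101 (Function('g')(K) = Add(-102, 1) = -101)
Pow(Function('g')(Function('v')(-6, Function('n')(4, Mul(Add(1, 5), Pow(Add(0, 6), -1))))), -1) = Pow(-101, -1) = Rational(-1, 101)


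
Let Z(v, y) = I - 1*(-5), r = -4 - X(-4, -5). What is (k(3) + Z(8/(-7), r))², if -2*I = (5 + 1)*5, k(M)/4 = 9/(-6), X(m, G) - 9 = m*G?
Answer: 256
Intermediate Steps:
X(m, G) = 9 + G*m (X(m, G) = 9 + m*G = 9 + G*m)
r = -33 (r = -4 - (9 - 5*(-4)) = -4 - (9 + 20) = -4 - 1*29 = -4 - 29 = -33)
k(M) = -6 (k(M) = 4*(9/(-6)) = 4*(9*(-⅙)) = 4*(-3/2) = -6)
I = -15 (I = -(5 + 1)*5/2 = -3*5 = -½*30 = -15)
Z(v, y) = -10 (Z(v, y) = -15 - 1*(-5) = -15 + 5 = -10)
(k(3) + Z(8/(-7), r))² = (-6 - 10)² = (-16)² = 256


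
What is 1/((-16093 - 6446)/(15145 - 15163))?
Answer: 6/7513 ≈ 0.00079862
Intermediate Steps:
1/((-16093 - 6446)/(15145 - 15163)) = 1/(-22539/(-18)) = 1/(-22539*(-1/18)) = 1/(7513/6) = 6/7513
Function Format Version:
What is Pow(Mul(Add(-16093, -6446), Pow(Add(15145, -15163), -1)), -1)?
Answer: Rational(6, 7513) ≈ 0.00079862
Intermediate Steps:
Pow(Mul(Add(-16093, -6446), Pow(Add(15145, -15163), -1)), -1) = Pow(Mul(-22539, Pow(-18, -1)), -1) = Pow(Mul(-22539, Rational(-1, 18)), -1) = Pow(Rational(7513, 6), -1) = Rational(6, 7513)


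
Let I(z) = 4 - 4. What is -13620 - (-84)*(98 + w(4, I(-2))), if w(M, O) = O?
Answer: -5388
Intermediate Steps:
I(z) = 0
-13620 - (-84)*(98 + w(4, I(-2))) = -13620 - (-84)*(98 + 0) = -13620 - (-84)*98 = -13620 - 1*(-8232) = -13620 + 8232 = -5388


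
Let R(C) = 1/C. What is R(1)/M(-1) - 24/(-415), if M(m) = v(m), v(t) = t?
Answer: -391/415 ≈ -0.94217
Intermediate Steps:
M(m) = m
R(1)/M(-1) - 24/(-415) = 1/(1*(-1)) - 24/(-415) = 1*(-1) - 24*(-1/415) = -1 + 24/415 = -391/415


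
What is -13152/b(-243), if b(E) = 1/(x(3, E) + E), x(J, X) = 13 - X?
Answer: -170976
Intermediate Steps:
b(E) = 1/13 (b(E) = 1/((13 - E) + E) = 1/13)
-13152/b(-243) = -13152/1/13 = -13152*13 = -170976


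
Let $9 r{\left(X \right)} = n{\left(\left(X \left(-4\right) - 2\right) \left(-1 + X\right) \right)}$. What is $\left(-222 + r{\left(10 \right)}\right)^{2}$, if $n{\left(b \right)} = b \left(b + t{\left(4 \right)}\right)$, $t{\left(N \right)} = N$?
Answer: $239816196$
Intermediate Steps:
$n{\left(b \right)} = b \left(4 + b\right)$ ($n{\left(b \right)} = b \left(b + 4\right) = b \left(4 + b\right)$)
$r{\left(X \right)} = \frac{\left(-1 + X\right) \left(-2 - 4 X\right) \left(4 + \left(-1 + X\right) \left(-2 - 4 X\right)\right)}{9}$ ($r{\left(X \right)} = \frac{\left(X \left(-4\right) - 2\right) \left(-1 + X\right) \left(4 + \left(X \left(-4\right) - 2\right) \left(-1 + X\right)\right)}{9} = \frac{\left(- 4 X - 2\right) \left(-1 + X\right) \left(4 + \left(- 4 X - 2\right) \left(-1 + X\right)\right)}{9} = \frac{\left(-2 - 4 X\right) \left(-1 + X\right) \left(4 + \left(-2 - 4 X\right) \left(-1 + X\right)\right)}{9} = \frac{\left(-1 + X\right) \left(-2 - 4 X\right) \left(4 + \left(-1 + X\right) \left(-2 - 4 X\right)\right)}{9}$)
$\left(-222 + r{\left(10 \right)}\right)^{2} = \left(-222 + \frac{4 \left(1 + 10 - 2 \cdot 10^{2}\right) \left(3 + 10 - 2 \cdot 10^{2}\right)}{9}\right)^{2} = \left(-222 + \frac{4 \left(1 + 10 - 200\right) \left(3 + 10 - 200\right)}{9}\right)^{2} = \left(-222 + \frac{4}{9} \left(-189\right) \left(-187\right)\right)^{2} = \left(-222 + 15708\right)^{2} = 15486^{2} = 239816196$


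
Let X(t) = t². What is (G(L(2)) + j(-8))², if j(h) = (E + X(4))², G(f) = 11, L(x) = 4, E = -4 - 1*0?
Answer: 24025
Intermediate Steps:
E = -4 (E = -4 + 0 = -4)
j(h) = 144 (j(h) = (-4 + 4²)² = (-4 + 16)² = 12² = 144)
(G(L(2)) + j(-8))² = (11 + 144)² = 155² = 24025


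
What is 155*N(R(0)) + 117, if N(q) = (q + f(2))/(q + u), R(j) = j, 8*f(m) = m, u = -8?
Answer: 3589/32 ≈ 112.16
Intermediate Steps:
f(m) = m/8
N(q) = (¼ + q)/(-8 + q) (N(q) = (q + (⅛)*2)/(q - 8) = (q + ¼)/(-8 + q) = (¼ + q)/(-8 + q))
155*N(R(0)) + 117 = 155*((¼ + 0)/(-8 + 0)) + 117 = 155*((¼)/(-8)) + 117 = 155*(-⅛*¼) + 117 = 155*(-1/32) + 117 = -155/32 + 117 = 3589/32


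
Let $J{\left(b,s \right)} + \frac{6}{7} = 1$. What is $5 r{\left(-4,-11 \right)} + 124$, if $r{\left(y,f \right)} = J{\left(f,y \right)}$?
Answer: $\frac{873}{7} \approx 124.71$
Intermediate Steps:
$J{\left(b,s \right)} = \frac{1}{7}$ ($J{\left(b,s \right)} = - \frac{6}{7} + 1 = \frac{1}{7}$)
$r{\left(y,f \right)} = \frac{1}{7}$
$5 r{\left(-4,-11 \right)} + 124 = 5 \cdot \frac{1}{7} + 124 = \frac{5}{7} + 124 = \frac{873}{7}$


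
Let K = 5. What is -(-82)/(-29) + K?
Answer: 63/29 ≈ 2.1724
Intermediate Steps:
-(-82)/(-29) + K = -(-82)/(-29) + 5 = -(-82)*(-1)/29 + 5 = -2*41/29 + 5 = -82/29 + 5 = 63/29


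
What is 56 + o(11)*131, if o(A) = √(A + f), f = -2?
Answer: 449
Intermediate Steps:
o(A) = √(-2 + A) (o(A) = √(A - 2) = √(-2 + A))
56 + o(11)*131 = 56 + √(-2 + 11)*131 = 56 + √9*131 = 56 + 3*131 = 56 + 393 = 449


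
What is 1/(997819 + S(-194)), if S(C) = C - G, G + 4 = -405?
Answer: 1/998034 ≈ 1.0020e-6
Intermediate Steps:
G = -409 (G = -4 - 405 = -409)
S(C) = 409 + C (S(C) = C - 1*(-409) = C + 409 = 409 + C)
1/(997819 + S(-194)) = 1/(997819 + (409 - 194)) = 1/(997819 + 215) = 1/998034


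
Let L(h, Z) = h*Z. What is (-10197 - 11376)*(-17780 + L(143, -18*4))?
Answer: 605683548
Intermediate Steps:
L(h, Z) = Z*h
(-10197 - 11376)*(-17780 + L(143, -18*4)) = (-10197 - 11376)*(-17780 - 18*4*143) = -21573*(-17780 - 72*143) = -21573*(-17780 - 10296) = -21573*(-28076) = 605683548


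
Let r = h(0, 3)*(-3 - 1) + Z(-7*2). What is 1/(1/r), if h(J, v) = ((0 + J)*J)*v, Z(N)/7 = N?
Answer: -98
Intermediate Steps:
Z(N) = 7*N
h(J, v) = v*J² (h(J, v) = (J*J)*v = J²*v = v*J²)
r = -98 (r = (3*0²)*(-3 - 1) + 7*(-7*2) = (3*0)*(-4) + 7*(-14) = 0*(-4) - 98 = 0 - 98 = -98)
1/(1/r) = 1/(1/(-98)) = 1/(-1/98) = -98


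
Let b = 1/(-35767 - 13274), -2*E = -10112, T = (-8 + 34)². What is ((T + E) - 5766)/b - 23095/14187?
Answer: 23655295583/14187 ≈ 1.6674e+6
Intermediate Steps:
T = 676 (T = 26² = 676)
E = 5056 (E = -½*(-10112) = 5056)
b = -1/49041 (b = 1/(-49041) = -1/49041 ≈ -2.0391e-5)
((T + E) - 5766)/b - 23095/14187 = ((676 + 5056) - 5766)/(-1/49041) - 23095/14187 = (5732 - 5766)*(-49041) - 23095*1/14187 = -34*(-49041) - 23095/14187 = 1667394 - 23095/14187 = 23655295583/14187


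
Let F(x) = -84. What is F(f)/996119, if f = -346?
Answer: -84/996119 ≈ -8.4327e-5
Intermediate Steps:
F(f)/996119 = -84/996119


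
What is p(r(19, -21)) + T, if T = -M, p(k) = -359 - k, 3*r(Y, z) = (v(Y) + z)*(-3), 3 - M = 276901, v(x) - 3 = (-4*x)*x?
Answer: 275077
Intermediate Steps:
v(x) = 3 - 4*x**2 (v(x) = 3 + (-4*x)*x = 3 - 4*x**2)
M = -276898 (M = 3 - 1*276901 = 3 - 276901 = -276898)
r(Y, z) = -3 - z + 4*Y**2 (r(Y, z) = (((3 - 4*Y**2) + z)*(-3))/3 = ((3 + z - 4*Y**2)*(-3))/3 = (-9 - 3*z + 12*Y**2)/3 = -3 - z + 4*Y**2)
T = 276898 (T = -1*(-276898) = 276898)
p(r(19, -21)) + T = (-359 - (-3 - 1*(-21) + 4*19**2)) + 276898 = (-359 - (-3 + 21 + 4*361)) + 276898 = (-359 - (-3 + 21 + 1444)) + 276898 = (-359 - 1*1462) + 276898 = (-359 - 1462) + 276898 = -1821 + 276898 = 275077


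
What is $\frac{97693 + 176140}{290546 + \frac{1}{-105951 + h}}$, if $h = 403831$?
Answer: $\frac{81569374040}{86547842481} \approx 0.94248$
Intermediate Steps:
$\frac{97693 + 176140}{290546 + \frac{1}{-105951 + h}} = \frac{97693 + 176140}{290546 + \frac{1}{-105951 + 403831}} = \frac{273833}{290546 + \frac{1}{297880}} = \frac{273833}{\frac{86547842481}{297880}} = 273833 \cdot \frac{297880}{86547842481} = \frac{81569374040}{86547842481}$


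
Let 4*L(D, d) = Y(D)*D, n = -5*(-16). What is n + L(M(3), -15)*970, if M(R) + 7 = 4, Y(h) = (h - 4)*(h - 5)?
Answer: -40660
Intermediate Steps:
Y(h) = (-5 + h)*(-4 + h) (Y(h) = (-4 + h)*(-5 + h) = (-5 + h)*(-4 + h))
M(R) = -3 (M(R) = -7 + 4 = -3)
n = 80
L(D, d) = D*(20 + D² - 9*D)/4 (L(D, d) = ((20 + D² - 9*D)*D)/4 = (D*(20 + D² - 9*D))/4 = D*(20 + D² - 9*D)/4)
n + L(M(3), -15)*970 = 80 + ((¼)*(-3)*(20 + (-3)² - 9*(-3)))*970 = 80 + ((¼)*(-3)*(20 + 9 + 27))*970 = 80 + ((¼)*(-3)*56)*970 = 80 - 42*970 = 80 - 40740 = -40660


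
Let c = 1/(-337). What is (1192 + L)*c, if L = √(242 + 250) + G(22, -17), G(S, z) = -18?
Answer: -1174/337 - 2*√123/337 ≈ -3.5495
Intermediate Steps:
L = -18 + 2*√123 (L = √(242 + 250) - 18 = √492 - 18 = 2*√123 - 18 = -18 + 2*√123 ≈ 4.1811)
c = -1/337 ≈ -0.0029674
(1192 + L)*c = (1192 + (-18 + 2*√123))*(-1/337) = (1174 + 2*√123)*(-1/337) = -1174/337 - 2*√123/337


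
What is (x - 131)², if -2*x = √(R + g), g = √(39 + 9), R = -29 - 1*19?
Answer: (131 + I*√(12 - √3))² ≈ 17151.0 + 839.54*I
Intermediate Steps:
R = -48 (R = -29 - 19 = -48)
g = 4*√3 (g = √48 = 4*√3 ≈ 6.9282)
x = -√(-48 + 4*√3)/2 ≈ -3.2044*I
(x - 131)² = (-I*√(12 - √3) - 131)² = (-131 - I*√(12 - √3))²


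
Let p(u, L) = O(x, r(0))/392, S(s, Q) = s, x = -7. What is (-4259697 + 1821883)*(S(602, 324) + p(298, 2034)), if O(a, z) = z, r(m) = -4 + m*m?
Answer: -71909418465/49 ≈ -1.4675e+9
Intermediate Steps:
r(m) = -4 + m²
p(u, L) = -1/98 (p(u, L) = (-4 + 0²)/392 = (-4 + 0)*(1/392) = -4*1/392 = -1/98)
(-4259697 + 1821883)*(S(602, 324) + p(298, 2034)) = (-4259697 + 1821883)*(602 - 1/98) = -2437814*58995/98 = -71909418465/49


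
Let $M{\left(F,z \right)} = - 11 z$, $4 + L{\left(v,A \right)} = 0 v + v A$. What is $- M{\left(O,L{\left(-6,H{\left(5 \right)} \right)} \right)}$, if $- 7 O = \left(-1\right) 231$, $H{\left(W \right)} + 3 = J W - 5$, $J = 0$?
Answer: $484$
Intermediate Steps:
$H{\left(W \right)} = -8$ ($H{\left(W \right)} = -3 - \left(5 + 0 W\right) = -3 + \left(0 - 5\right) = -3 - 5 = -8$)
$L{\left(v,A \right)} = -4 + A v$ ($L{\left(v,A \right)} = -4 + \left(0 v + v A\right) = -4 + \left(0 + A v\right) = -4 + A v$)
$O = 33$ ($O = - \frac{\left(-1\right) 231}{7} = \left(- \frac{1}{7}\right) \left(-231\right) = 33$)
$- M{\left(O,L{\left(-6,H{\left(5 \right)} \right)} \right)} = - \left(-11\right) \left(-4 - -48\right) = - \left(-11\right) \left(-4 + 48\right) = - \left(-11\right) 44 = \left(-1\right) \left(-484\right) = 484$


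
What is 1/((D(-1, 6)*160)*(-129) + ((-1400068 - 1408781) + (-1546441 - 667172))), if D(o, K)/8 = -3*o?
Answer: -1/5517822 ≈ -1.8123e-7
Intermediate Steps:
D(o, K) = -24*o (D(o, K) = 8*(-3*o) = -24*o)
1/((D(-1, 6)*160)*(-129) + ((-1400068 - 1408781) + (-1546441 - 667172))) = 1/((-24*(-1)*160)*(-129) + ((-1400068 - 1408781) + (-1546441 - 667172))) = 1/((24*160)*(-129) + (-2808849 - 2213613)) = 1/(3840*(-129) - 5022462) = 1/(-495360 - 5022462) = 1/(-5517822) = -1/5517822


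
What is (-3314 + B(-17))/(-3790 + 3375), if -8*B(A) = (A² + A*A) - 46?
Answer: 6761/830 ≈ 8.1458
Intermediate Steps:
B(A) = 23/4 - A²/4 (B(A) = -((A² + A*A) - 46)/8 = -((A² + A²) - 46)/8 = -(2*A² - 46)/8 = -(-46 + 2*A²)/8 = 23/4 - A²/4)
(-3314 + B(-17))/(-3790 + 3375) = (-3314 + (23/4 - ¼*(-17)²))/(-3790 + 3375) = (-3314 + (23/4 - ¼*289))/(-415) = (-3314 + (23/4 - 289/4))*(-1/415) = (-3314 - 133/2)*(-1/415) = -6761/2*(-1/415) = 6761/830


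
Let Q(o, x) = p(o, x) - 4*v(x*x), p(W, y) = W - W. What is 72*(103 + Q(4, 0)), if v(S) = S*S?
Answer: 7416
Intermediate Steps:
p(W, y) = 0
v(S) = S**2
Q(o, x) = -4*x**4 (Q(o, x) = 0 - 4*x**4 = -4*x**4)
72*(103 + Q(4, 0)) = 72*(103 - 4*0**4) = 72*(103 - 4*0) = 72*(103 + 0) = 72*103 = 7416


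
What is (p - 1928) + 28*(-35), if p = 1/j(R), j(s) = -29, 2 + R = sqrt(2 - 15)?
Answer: -84333/29 ≈ -2908.0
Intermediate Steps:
R = -2 + I*sqrt(13) (R = -2 + sqrt(2 - 15) = -2 + sqrt(-13) = -2 + I*sqrt(13) ≈ -2.0 + 3.6056*I)
p = -1/29 (p = 1/(-29) = -1/29 ≈ -0.034483)
(p - 1928) + 28*(-35) = (-1/29 - 1928) + 28*(-35) = -55913/29 - 980 = -84333/29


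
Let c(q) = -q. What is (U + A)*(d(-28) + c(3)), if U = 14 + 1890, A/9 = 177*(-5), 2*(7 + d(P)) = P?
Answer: 145464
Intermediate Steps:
d(P) = -7 + P/2
A = -7965 (A = 9*(177*(-5)) = 9*(-885) = -7965)
U = 1904
(U + A)*(d(-28) + c(3)) = (1904 - 7965)*((-7 + (½)*(-28)) - 1*3) = -6061*((-7 - 14) - 3) = -6061*(-21 - 3) = -6061*(-24) = 145464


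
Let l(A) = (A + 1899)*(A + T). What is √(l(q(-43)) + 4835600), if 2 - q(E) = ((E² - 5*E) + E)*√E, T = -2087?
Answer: 2*√(-43689737 + 92966*I*√43) ≈ 92.227 + 13220.0*I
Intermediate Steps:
q(E) = 2 - √E*(E² - 4*E) (q(E) = 2 - ((E² - 5*E) + E)*√E = 2 - (E² - 4*E)*√E = 2 - √E*(E² - 4*E))
l(A) = (-2087 + A)*(1899 + A) (l(A) = (A + 1899)*(A - 2087) = (1899 + A)*(-2087 + A) = (-2087 + A)*(1899 + A))
√(l(q(-43)) + 4835600) = √((-3963213 + (2 - (-43)^(5/2) + 4*(-43)^(3/2))² - 188*(2 - (-43)^(5/2) + 4*(-43)^(3/2))) + 4835600) = √((-3963213 + (2 - 1849*I*√43 + 4*(-43*I*√43))² - 188*(2 - 1849*I*√43 + 4*(-43*I*√43))) + 4835600) = √((-3963213 + (2 - 1849*I*√43 - 172*I*√43)² - 188*(2 - 1849*I*√43 - 172*I*√43)) + 4835600) = √((-3963213 + (2 - 2021*I*√43)² - 188*(2 - 2021*I*√43)) + 4835600) = √((-3963213 + (2 - 2021*I*√43)² + (-376 + 379948*I*√43)) + 4835600) = √((-3963589 + (2 - 2021*I*√43)² + 379948*I*√43) + 4835600) = √(872011 + (2 - 2021*I*√43)² + 379948*I*√43)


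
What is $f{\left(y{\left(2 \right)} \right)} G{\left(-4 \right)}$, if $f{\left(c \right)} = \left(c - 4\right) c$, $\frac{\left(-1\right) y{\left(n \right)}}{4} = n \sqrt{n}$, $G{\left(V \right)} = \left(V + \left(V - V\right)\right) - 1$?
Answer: $-640 - 160 \sqrt{2} \approx -866.27$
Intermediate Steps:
$G{\left(V \right)} = -1 + V$ ($G{\left(V \right)} = \left(V + 0\right) - 1 = V - 1 = -1 + V$)
$y{\left(n \right)} = - 4 n^{\frac{3}{2}}$ ($y{\left(n \right)} = - 4 n \sqrt{n} = - 4 n^{\frac{3}{2}}$)
$f{\left(c \right)} = c \left(-4 + c\right)$ ($f{\left(c \right)} = \left(-4 + c\right) c = c \left(-4 + c\right)$)
$f{\left(y{\left(2 \right)} \right)} G{\left(-4 \right)} = - 4 \cdot 2^{\frac{3}{2}} \left(-4 - 4 \cdot 2^{\frac{3}{2}}\right) \left(-1 - 4\right) = - 4 \cdot 2 \sqrt{2} \left(-4 - 4 \cdot 2 \sqrt{2}\right) \left(-5\right) = - 8 \sqrt{2} \left(-4 - 8 \sqrt{2}\right) \left(-5\right) = 40 \sqrt{2} \left(-4 - 8 \sqrt{2}\right)$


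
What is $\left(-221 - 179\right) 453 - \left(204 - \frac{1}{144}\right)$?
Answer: $- \frac{26122175}{144} \approx -1.814 \cdot 10^{5}$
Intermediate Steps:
$\left(-221 - 179\right) 453 - \left(204 - \frac{1}{144}\right) = \left(-400\right) 453 + \left(-204 + \frac{1}{144}\right) = -181200 - \frac{29375}{144} = - \frac{26122175}{144}$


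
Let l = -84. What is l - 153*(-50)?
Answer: 7566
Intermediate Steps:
l - 153*(-50) = -84 - 153*(-50) = -84 + 7650 = 7566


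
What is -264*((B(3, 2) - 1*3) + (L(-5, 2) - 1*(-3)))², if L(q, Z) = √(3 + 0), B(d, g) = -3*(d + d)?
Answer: -86328 + 9504*√3 ≈ -69867.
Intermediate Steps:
B(d, g) = -6*d
L(q, Z) = √3
-264*((B(3, 2) - 1*3) + (L(-5, 2) - 1*(-3)))² = -264*((-6*3 - 1*3) + (√3 - 1*(-3)))² = -264*((-18 - 3) + (√3 + 3))² = -264*(-21 + (3 + √3))² = -264*(-18 + √3)²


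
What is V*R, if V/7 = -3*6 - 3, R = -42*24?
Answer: 148176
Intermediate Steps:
R = -1008
V = -147 (V = 7*(-3*6 - 3) = 7*(-18 - 3) = 7*(-21) = -147)
V*R = -147*(-1008) = 148176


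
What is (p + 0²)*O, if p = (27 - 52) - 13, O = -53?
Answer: 2014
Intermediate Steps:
p = -38 (p = -25 - 13 = -38)
(p + 0²)*O = (-38 + 0²)*(-53) = (-38 + 0)*(-53) = -38*(-53) = 2014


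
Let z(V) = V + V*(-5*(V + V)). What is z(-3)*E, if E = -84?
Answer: 7812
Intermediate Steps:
z(V) = V - 10*V**2 (z(V) = V + V*(-10*V) = V - 10*V**2)
z(-3)*E = -3*(1 - 10*(-3))*(-84) = -3*(1 + 30)*(-84) = -3*31*(-84) = -93*(-84) = 7812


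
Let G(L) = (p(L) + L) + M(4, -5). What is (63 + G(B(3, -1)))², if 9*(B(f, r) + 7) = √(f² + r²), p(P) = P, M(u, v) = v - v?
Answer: 194521/81 + 196*√10/9 ≈ 2470.4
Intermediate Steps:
M(u, v) = 0
B(f, r) = -7 + √(f² + r²)/9
G(L) = 2*L (G(L) = (L + L) + 0 = 2*L + 0 = 2*L)
(63 + G(B(3, -1)))² = (63 + 2*(-7 + √(3² + (-1)²)/9))² = (63 + 2*(-7 + √(9 + 1)/9))² = (63 + 2*(-7 + √10/9))² = (63 + (-14 + 2*√10/9))² = (49 + 2*√10/9)²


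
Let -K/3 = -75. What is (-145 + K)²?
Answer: 6400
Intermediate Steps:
K = 225 (K = -3*(-75) = 225)
(-145 + K)² = (-145 + 225)² = 80² = 6400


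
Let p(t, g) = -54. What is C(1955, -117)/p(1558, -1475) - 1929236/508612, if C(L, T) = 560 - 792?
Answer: 1727405/3433131 ≈ 0.50316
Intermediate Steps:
C(L, T) = -232
C(1955, -117)/p(1558, -1475) - 1929236/508612 = -232/(-54) - 1929236/508612 = -232*(-1/54) - 1929236*1/508612 = 116/27 - 482309/127153 = 1727405/3433131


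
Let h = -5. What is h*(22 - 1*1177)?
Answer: 5775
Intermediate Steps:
h*(22 - 1*1177) = -5*(22 - 1*1177) = -5*(22 - 1177) = -5*(-1155) = 5775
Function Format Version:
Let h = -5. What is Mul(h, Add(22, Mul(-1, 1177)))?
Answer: 5775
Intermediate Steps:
Mul(h, Add(22, Mul(-1, 1177))) = Mul(-5, Add(22, Mul(-1, 1177))) = Mul(-5, Add(22, -1177)) = Mul(-5, -1155) = 5775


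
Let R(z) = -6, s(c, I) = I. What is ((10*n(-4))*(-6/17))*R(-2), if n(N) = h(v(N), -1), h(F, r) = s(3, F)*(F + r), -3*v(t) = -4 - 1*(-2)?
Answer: -80/17 ≈ -4.7059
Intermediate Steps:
v(t) = ⅔ (v(t) = -(-4 - 1*(-2))/3 = -(-4 + 2)/3 = -⅓*(-2) = ⅔)
h(F, r) = F*(F + r)
n(N) = -2/9 (n(N) = 2*(⅔ - 1)/3 = (⅔)*(-⅓) = -2/9)
((10*n(-4))*(-6/17))*R(-2) = ((10*(-2/9))*(-6/17))*(-6) = -(-40)/(3*17)*(-6) = -20/9*(-6/17)*(-6) = (40/51)*(-6) = -80/17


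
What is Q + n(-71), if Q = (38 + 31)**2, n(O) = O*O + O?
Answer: 9731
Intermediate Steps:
n(O) = O + O**2 (n(O) = O**2 + O = O + O**2)
Q = 4761 (Q = 69**2 = 4761)
Q + n(-71) = 4761 - 71*(1 - 71) = 4761 - 71*(-70) = 4761 + 4970 = 9731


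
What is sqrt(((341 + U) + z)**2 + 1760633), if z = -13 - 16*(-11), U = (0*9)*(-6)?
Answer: 13*sqrt(11921) ≈ 1419.4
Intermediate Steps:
U = 0 (U = 0*(-6) = 0)
z = 163 (z = -13 + 176 = 163)
sqrt(((341 + U) + z)**2 + 1760633) = sqrt(((341 + 0) + 163)**2 + 1760633) = sqrt((341 + 163)**2 + 1760633) = sqrt(504**2 + 1760633) = sqrt(254016 + 1760633) = sqrt(2014649) = 13*sqrt(11921)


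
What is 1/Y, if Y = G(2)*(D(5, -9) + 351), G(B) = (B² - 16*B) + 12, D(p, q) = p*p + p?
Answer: -1/6096 ≈ -0.00016404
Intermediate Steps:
D(p, q) = p + p² (D(p, q) = p² + p = p + p²)
G(B) = 12 + B² - 16*B
Y = -6096 (Y = (12 + 2² - 16*2)*(5*(1 + 5) + 351) = (12 + 4 - 32)*(5*6 + 351) = -16*(30 + 351) = -16*381 = -6096)
1/Y = 1/(-6096) = -1/6096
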